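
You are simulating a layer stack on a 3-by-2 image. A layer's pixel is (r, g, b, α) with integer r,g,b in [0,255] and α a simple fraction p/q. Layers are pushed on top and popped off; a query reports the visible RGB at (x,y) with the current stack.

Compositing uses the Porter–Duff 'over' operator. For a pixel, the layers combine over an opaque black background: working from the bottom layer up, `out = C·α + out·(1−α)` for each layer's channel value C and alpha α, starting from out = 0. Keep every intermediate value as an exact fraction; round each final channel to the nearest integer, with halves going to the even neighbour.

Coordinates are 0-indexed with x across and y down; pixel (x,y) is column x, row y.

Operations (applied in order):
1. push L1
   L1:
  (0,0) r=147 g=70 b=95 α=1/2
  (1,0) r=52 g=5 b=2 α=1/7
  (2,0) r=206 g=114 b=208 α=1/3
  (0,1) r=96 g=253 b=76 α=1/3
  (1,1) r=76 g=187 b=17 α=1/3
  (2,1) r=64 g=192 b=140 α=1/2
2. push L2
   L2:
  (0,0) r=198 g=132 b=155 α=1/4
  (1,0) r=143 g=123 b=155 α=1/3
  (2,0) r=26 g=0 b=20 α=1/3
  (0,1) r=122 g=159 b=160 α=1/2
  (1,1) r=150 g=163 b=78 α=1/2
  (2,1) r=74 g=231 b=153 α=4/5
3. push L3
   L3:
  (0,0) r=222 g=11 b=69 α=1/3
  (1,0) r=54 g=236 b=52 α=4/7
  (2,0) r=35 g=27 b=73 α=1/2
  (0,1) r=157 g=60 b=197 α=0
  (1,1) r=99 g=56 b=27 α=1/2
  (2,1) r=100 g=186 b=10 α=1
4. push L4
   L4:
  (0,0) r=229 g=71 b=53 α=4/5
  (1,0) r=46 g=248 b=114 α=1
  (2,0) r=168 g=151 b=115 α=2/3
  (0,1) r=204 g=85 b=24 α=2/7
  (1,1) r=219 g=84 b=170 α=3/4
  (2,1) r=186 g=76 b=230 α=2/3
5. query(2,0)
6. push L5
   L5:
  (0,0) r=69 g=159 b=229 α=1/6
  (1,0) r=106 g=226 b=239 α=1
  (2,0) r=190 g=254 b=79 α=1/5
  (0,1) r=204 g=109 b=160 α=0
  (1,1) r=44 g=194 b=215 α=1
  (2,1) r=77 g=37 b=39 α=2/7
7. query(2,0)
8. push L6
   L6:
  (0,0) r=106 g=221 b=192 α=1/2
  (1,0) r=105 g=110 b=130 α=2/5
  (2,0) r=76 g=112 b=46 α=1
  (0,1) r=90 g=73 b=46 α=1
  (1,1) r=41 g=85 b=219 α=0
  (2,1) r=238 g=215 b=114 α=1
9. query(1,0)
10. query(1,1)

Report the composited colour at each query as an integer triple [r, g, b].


(2,0) stack=L1,L2,L3,L4; from [0,0,0]:
L1 α=1/3: [206/3, 38, 208/3]
L2 α=1/3: [490/9, 76/3, 476/9]
L3 α=1/2: [805/18, 157/6, 1133/18]
L4 α=2/3: [6853/54, 1969/18, 5273/54]
→ [127, 109, 98]

query (2,0) [L1,L2,L3,L4,L5] — begin 0,0,0
+L1 (α=1/3) → [206/3, 38, 208/3]
+L2 (α=1/3) → [490/9, 76/3, 476/9]
+L3 (α=1/2) → [805/18, 157/6, 1133/18]
+L4 (α=2/3) → [6853/54, 1969/18, 5273/54]
+L5 (α=1/5) → [18836/135, 6224/45, 12679/135]
= [140, 138, 94]

(1,0) stack=L1,L2,L3,L4,L5,L6; from [0,0,0]:
L1 α=1/7: [52/7, 5/7, 2/7]
L2 α=1/3: [1105/21, 871/21, 363/7]
L3 α=4/7: [2617/49, 7479/49, 2545/49]
L4 α=1: [46, 248, 114]
L5 α=1: [106, 226, 239]
L6 α=2/5: [528/5, 898/5, 977/5]
= [106, 180, 195]

(1,1) stack=L1,L2,L3,L4,L5,L6; from [0,0,0]:
L1 α=1/3: [76/3, 187/3, 17/3]
L2 α=1/2: [263/3, 338/3, 251/6]
L3 α=1/2: [280/3, 253/3, 413/12]
L4 α=3/4: [2251/12, 1009/12, 6533/48]
L5 α=1: [44, 194, 215]
L6 α=0: [44, 194, 215]
rounded: [44, 194, 215]


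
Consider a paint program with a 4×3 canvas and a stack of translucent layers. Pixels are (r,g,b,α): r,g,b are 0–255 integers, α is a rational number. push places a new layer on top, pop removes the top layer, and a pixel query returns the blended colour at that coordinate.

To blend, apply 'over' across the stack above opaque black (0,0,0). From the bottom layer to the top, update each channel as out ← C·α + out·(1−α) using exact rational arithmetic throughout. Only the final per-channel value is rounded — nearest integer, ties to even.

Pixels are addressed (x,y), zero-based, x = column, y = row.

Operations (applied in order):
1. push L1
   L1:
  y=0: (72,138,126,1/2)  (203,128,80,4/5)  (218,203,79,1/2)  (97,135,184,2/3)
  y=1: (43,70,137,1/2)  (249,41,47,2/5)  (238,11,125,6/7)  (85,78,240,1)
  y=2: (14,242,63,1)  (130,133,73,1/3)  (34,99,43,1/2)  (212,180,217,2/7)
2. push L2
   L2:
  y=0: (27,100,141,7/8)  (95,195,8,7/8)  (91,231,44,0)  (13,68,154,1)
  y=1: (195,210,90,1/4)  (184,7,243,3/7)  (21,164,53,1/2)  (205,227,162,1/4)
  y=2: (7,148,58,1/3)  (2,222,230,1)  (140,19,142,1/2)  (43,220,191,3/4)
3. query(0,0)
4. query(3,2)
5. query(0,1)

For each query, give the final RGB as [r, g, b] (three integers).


(0,0) stack=L1,L2; from [0,0,0]:
after L1 α=1/2: [36, 69, 63]
after L2 α=7/8: [225/8, 769/8, 525/4]
= [28, 96, 131]

(3,2) stack=L1,L2; from [0,0,0]:
after L1 α=2/7: [424/7, 360/7, 62]
after L2 α=3/4: [1327/28, 1245/7, 635/4]
→ [47, 178, 159]

(0,1) stack=L1,L2; from [0,0,0]:
L1 α=1/2: [43/2, 35, 137/2]
L2 α=1/4: [519/8, 315/4, 591/8]
rounded: [65, 79, 74]


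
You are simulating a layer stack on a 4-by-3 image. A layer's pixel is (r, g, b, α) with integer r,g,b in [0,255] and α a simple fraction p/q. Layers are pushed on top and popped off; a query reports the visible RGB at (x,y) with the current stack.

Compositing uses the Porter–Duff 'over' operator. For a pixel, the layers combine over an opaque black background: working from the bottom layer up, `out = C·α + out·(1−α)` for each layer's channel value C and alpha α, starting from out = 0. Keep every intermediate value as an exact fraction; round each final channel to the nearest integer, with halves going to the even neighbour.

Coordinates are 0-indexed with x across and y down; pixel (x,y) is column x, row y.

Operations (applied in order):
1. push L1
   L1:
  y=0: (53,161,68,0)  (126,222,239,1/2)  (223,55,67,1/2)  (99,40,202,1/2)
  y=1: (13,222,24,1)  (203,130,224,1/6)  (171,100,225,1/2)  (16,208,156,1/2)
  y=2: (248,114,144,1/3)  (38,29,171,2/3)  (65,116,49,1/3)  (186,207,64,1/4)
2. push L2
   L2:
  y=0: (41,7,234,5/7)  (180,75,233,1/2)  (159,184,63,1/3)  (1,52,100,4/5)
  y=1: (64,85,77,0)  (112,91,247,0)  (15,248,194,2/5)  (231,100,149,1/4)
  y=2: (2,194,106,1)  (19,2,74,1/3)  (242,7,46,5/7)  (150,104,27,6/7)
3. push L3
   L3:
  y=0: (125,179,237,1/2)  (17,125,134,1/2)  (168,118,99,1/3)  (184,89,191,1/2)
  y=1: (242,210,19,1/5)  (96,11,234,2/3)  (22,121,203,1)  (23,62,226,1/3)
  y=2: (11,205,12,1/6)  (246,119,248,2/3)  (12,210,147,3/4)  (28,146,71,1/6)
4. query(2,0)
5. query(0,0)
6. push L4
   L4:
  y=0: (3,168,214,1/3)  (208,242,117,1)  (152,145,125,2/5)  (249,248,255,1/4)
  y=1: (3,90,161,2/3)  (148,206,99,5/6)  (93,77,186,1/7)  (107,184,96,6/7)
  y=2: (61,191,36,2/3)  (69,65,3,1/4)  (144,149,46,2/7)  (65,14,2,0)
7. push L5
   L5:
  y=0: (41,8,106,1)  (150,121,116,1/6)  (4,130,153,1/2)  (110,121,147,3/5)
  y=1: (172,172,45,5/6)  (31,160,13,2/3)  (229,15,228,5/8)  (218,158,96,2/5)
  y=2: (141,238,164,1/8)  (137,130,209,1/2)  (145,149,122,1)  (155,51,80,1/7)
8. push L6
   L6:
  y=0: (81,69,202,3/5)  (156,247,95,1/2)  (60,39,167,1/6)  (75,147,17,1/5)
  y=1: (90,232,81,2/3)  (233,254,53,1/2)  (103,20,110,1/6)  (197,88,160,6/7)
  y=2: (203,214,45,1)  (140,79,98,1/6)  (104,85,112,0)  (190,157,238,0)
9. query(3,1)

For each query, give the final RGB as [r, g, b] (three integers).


(2,0) stack=L1,L2,L3; from [0,0,0]:
L1 α=1/2: [223/2, 55/2, 67/2]
L2 α=1/3: [382/3, 239/3, 130/3]
L3 α=1/3: [1268/9, 832/9, 557/9]
= [141, 92, 62]

at x=0,y=0 over L1,L2,L3:
after L1 α=0: [0, 0, 0]
after L2 α=5/7: [205/7, 5, 1170/7]
after L3 α=1/2: [540/7, 92, 2829/14]
= [77, 92, 202]

(3,1) stack=L1,L2,L3,L4,L5,L6; from [0,0,0]:
L1 α=1/2: [8, 104, 78]
L2 α=1/4: [255/4, 103, 383/4]
L3 α=1/3: [301/6, 268/3, 835/6]
L4 α=6/7: [4153/42, 3580/21, 613/6]
L5 α=2/5: [10257/70, 5792/35, 997/10]
L6 α=6/7: [92997/490, 24272/245, 10597/70]
= [190, 99, 151]


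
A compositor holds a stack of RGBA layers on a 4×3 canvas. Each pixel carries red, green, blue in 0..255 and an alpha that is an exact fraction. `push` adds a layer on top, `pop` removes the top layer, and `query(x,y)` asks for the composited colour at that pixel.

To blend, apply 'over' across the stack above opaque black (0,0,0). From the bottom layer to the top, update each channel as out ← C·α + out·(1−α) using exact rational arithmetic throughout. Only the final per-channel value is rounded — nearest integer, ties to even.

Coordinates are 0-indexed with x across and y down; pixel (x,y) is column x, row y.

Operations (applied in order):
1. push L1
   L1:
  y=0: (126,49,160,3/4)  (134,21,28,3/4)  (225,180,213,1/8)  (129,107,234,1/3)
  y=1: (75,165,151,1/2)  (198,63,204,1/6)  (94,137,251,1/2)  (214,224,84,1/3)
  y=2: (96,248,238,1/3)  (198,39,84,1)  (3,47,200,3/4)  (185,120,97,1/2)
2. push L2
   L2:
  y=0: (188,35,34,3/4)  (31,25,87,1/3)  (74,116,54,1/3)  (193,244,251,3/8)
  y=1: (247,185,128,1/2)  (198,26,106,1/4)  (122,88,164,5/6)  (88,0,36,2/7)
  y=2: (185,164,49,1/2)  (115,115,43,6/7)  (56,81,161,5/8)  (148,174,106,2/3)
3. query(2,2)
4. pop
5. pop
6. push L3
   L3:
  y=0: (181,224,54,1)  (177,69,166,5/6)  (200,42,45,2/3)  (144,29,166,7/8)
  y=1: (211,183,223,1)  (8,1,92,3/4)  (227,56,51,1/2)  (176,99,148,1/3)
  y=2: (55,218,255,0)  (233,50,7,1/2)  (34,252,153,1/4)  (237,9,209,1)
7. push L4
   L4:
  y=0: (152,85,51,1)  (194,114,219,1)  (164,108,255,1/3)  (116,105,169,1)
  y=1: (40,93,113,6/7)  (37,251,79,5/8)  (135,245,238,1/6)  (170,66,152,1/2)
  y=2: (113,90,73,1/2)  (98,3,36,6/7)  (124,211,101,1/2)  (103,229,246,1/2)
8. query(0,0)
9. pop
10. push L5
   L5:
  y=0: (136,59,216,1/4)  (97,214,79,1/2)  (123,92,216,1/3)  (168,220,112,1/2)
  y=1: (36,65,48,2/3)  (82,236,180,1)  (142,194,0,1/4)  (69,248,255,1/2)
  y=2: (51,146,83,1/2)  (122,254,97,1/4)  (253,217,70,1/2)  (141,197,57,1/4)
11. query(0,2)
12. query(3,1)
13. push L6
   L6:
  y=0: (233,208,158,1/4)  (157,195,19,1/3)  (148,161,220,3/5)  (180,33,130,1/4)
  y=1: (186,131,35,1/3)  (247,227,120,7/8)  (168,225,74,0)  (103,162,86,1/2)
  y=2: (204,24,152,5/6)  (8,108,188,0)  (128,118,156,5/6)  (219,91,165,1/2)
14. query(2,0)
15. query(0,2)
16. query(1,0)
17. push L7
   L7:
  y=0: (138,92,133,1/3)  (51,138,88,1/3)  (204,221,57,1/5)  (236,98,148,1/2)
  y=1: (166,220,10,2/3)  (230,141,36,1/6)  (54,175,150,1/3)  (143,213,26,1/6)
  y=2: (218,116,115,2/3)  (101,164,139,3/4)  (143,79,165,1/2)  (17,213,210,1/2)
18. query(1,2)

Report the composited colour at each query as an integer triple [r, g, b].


at x=2,y=2 over L1,L2:
after L1 α=3/4: [9/4, 141/4, 150]
after L2 α=5/8: [1147/32, 2043/32, 1255/8]
= [36, 64, 157]

query (0,0) [L3,L4] — begin 0,0,0
after L3 α=1: [181, 224, 54]
after L4 α=1: [152, 85, 51]
= [152, 85, 51]

at x=0,y=2 over L3,L5:
+L3 (α=0) → [0, 0, 0]
+L5 (α=1/2) → [51/2, 73, 83/2]
= [26, 73, 42]

query (3,1) [L3,L5] — begin 0,0,0
+L3 (α=1/3) → [176/3, 33, 148/3]
+L5 (α=1/2) → [383/6, 281/2, 913/6]
rounded: [64, 140, 152]

at x=2,y=0 over L3,L5,L6:
after L3 α=2/3: [400/3, 28, 30]
after L5 α=1/3: [1169/9, 148/3, 92]
after L6 α=3/5: [6334/45, 349/3, 844/5]
= [141, 116, 169]

at x=0,y=2 over L3,L5,L6:
after L3 α=0: [0, 0, 0]
after L5 α=1/2: [51/2, 73, 83/2]
after L6 α=5/6: [697/4, 193/6, 1603/12]
→ [174, 32, 134]

query (1,0) [L3,L5,L6] — begin 0,0,0
+L3 (α=5/6) → [295/2, 115/2, 415/3]
+L5 (α=1/2) → [489/4, 543/4, 326/3]
+L6 (α=1/3) → [803/6, 311/2, 709/9]
rounded: [134, 156, 79]

(1,2) stack=L3,L5,L6,L7; from [0,0,0]:
L3 α=1/2: [233/2, 25, 7/2]
L5 α=1/4: [943/8, 329/4, 215/8]
L6 α=0: [943/8, 329/4, 215/8]
L7 α=3/4: [3367/32, 2297/16, 3551/32]
rounded: [105, 144, 111]


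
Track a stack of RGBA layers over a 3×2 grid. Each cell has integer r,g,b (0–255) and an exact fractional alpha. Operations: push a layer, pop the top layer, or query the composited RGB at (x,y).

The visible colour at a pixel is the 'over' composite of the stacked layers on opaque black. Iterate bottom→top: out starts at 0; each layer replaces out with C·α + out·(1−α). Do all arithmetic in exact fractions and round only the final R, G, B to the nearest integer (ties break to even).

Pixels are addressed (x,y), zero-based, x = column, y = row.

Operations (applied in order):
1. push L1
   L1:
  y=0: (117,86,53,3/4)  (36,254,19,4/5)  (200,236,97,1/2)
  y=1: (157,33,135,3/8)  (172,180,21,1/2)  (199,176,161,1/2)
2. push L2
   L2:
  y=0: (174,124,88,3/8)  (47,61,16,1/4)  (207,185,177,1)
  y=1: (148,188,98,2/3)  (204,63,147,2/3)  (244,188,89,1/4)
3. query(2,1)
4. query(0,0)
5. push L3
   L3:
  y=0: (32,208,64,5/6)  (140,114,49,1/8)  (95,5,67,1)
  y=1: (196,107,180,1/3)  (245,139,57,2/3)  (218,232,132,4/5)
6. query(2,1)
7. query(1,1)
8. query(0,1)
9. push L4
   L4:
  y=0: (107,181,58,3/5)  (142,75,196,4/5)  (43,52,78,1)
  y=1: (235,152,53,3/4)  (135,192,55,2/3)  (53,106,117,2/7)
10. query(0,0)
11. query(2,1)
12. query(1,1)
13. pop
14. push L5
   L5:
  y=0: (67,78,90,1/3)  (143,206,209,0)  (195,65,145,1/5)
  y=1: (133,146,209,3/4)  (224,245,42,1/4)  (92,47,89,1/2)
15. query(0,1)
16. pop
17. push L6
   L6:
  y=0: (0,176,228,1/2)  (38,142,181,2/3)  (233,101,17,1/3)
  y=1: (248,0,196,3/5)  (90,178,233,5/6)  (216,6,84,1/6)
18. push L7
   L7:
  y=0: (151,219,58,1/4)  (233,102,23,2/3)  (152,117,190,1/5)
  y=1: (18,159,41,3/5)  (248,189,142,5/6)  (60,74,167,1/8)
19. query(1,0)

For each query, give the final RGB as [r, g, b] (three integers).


query (2,1) [L1,L2] — begin 0,0,0
+L1 (α=1/2) → [199/2, 88, 161/2]
+L2 (α=1/4) → [1085/8, 113, 661/8]
= [136, 113, 83]

(0,0) stack=L1,L2; from [0,0,0]:
+L1 (α=3/4) → [351/4, 129/2, 159/4]
+L2 (α=3/8) → [3843/32, 1389/16, 1851/32]
rounded: [120, 87, 58]

at x=2,y=1 over L1,L2,L3:
L1 α=1/2: [199/2, 88, 161/2]
L2 α=1/4: [1085/8, 113, 661/8]
L3 α=4/5: [8061/40, 1041/5, 977/8]
= [202, 208, 122]

at x=1,y=1 over L1,L2,L3:
after L1 α=1/2: [86, 90, 21/2]
after L2 α=2/3: [494/3, 72, 203/2]
after L3 α=2/3: [1964/9, 350/3, 431/6]
= [218, 117, 72]

query (0,1) [L1,L2,L3] — begin 0,0,0
L1 α=3/8: [471/8, 99/8, 405/8]
L2 α=2/3: [2839/24, 3107/24, 1973/24]
L3 α=1/3: [5191/36, 4391/36, 4133/36]
→ [144, 122, 115]

at x=0,y=0 over L1,L2,L3,L4:
L1 α=3/4: [351/4, 129/2, 159/4]
L2 α=3/8: [3843/32, 1389/16, 1851/32]
L3 α=5/6: [8963/192, 18029/96, 12091/192]
L4 α=3/5: [39779/480, 44093/240, 5759/96]
rounded: [83, 184, 60]

query (2,1) [L1,L2,L3,L4] — begin 0,0,0
+L1 (α=1/2) → [199/2, 88, 161/2]
+L2 (α=1/4) → [1085/8, 113, 661/8]
+L3 (α=4/5) → [8061/40, 1041/5, 977/8]
+L4 (α=2/7) → [8909/56, 179, 6757/56]
→ [159, 179, 121]

(1,1) stack=L1,L2,L3,L4; from [0,0,0]:
+L1 (α=1/2) → [86, 90, 21/2]
+L2 (α=2/3) → [494/3, 72, 203/2]
+L3 (α=2/3) → [1964/9, 350/3, 431/6]
+L4 (α=2/3) → [4394/27, 1502/9, 1091/18]
= [163, 167, 61]

query (0,1) [L1,L2,L3,L5] — begin 0,0,0
after L1 α=3/8: [471/8, 99/8, 405/8]
after L2 α=2/3: [2839/24, 3107/24, 1973/24]
after L3 α=1/3: [5191/36, 4391/36, 4133/36]
after L5 α=3/4: [19555/144, 20159/144, 26705/144]
→ [136, 140, 185]

query (1,0) [L1,L2,L3,L6,L7] — begin 0,0,0
L1 α=4/5: [144/5, 1016/5, 76/5]
L2 α=1/4: [667/20, 3353/20, 77/5]
L3 α=1/8: [7469/160, 25751/160, 98/5]
L6 α=2/3: [6543/160, 71191/480, 636/5]
L7 α=2/3: [81103/480, 169111/1440, 866/15]
rounded: [169, 117, 58]


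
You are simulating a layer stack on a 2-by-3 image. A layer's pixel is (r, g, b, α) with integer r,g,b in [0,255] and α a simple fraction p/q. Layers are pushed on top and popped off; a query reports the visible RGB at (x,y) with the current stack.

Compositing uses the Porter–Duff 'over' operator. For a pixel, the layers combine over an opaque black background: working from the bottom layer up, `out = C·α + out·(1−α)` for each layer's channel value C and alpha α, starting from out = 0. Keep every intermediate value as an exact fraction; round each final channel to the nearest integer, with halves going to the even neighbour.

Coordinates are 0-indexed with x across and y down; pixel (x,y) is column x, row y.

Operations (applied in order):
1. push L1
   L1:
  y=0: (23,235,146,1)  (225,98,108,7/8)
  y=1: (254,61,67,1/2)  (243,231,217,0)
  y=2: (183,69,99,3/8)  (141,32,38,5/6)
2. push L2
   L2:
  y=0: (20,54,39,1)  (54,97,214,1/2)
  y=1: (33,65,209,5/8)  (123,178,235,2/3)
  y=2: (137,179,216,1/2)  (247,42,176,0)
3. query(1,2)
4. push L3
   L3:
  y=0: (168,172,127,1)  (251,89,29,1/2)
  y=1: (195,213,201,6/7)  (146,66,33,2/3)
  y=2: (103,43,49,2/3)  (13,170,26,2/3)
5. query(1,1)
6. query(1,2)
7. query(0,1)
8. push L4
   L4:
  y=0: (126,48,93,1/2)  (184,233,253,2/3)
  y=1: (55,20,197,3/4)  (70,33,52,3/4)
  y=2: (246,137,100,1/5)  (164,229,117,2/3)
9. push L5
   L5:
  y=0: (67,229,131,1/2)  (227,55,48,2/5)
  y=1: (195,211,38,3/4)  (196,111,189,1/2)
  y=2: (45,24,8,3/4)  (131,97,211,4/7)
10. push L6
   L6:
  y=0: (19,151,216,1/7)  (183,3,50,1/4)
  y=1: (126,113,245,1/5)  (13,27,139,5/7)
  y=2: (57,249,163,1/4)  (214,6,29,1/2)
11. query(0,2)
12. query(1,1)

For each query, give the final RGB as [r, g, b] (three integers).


at x=1,y=2 over L1,L2:
after L1 α=5/6: [235/2, 80/3, 95/3]
after L2 α=0: [235/2, 80/3, 95/3]
rounded: [118, 27, 32]

(1,1) stack=L1,L2,L3; from [0,0,0]:
L1 α=0: [0, 0, 0]
L2 α=2/3: [82, 356/3, 470/3]
L3 α=2/3: [374/3, 752/9, 668/9]
rounded: [125, 84, 74]

query (1,2) [L1,L2,L3] — begin 0,0,0
L1 α=5/6: [235/2, 80/3, 95/3]
L2 α=0: [235/2, 80/3, 95/3]
L3 α=2/3: [287/6, 1100/9, 251/9]
= [48, 122, 28]

query (0,1) [L1,L2,L3] — begin 0,0,0
L1 α=1/2: [127, 61/2, 67/2]
L2 α=5/8: [273/4, 833/16, 2291/16]
L3 α=6/7: [4953/28, 21281/112, 21587/112]
= [177, 190, 193]

(0,2) stack=L1,L2,L3,L4,L5,L6; from [0,0,0]:
+L1 (α=3/8) → [549/8, 207/8, 297/8]
+L2 (α=1/2) → [1645/16, 1639/16, 2025/16]
+L3 (α=2/3) → [1647/16, 1005/16, 3593/48]
+L4 (α=1/5) → [2631/20, 1553/20, 4793/60]
+L5 (α=3/4) → [5331/80, 2993/80, 6233/240]
+L6 (α=1/4) → [20553/320, 28899/320, 19273/320]
rounded: [64, 90, 60]

query (1,1) [L1,L2,L3,L4,L5,L6] — begin 0,0,0
after L1 α=0: [0, 0, 0]
after L2 α=2/3: [82, 356/3, 470/3]
after L3 α=2/3: [374/3, 752/9, 668/9]
after L4 α=3/4: [251/3, 1643/36, 518/9]
after L5 α=1/2: [839/6, 5639/72, 2219/18]
after L6 α=5/7: [1034/21, 10499/252, 8474/63]
= [49, 42, 135]


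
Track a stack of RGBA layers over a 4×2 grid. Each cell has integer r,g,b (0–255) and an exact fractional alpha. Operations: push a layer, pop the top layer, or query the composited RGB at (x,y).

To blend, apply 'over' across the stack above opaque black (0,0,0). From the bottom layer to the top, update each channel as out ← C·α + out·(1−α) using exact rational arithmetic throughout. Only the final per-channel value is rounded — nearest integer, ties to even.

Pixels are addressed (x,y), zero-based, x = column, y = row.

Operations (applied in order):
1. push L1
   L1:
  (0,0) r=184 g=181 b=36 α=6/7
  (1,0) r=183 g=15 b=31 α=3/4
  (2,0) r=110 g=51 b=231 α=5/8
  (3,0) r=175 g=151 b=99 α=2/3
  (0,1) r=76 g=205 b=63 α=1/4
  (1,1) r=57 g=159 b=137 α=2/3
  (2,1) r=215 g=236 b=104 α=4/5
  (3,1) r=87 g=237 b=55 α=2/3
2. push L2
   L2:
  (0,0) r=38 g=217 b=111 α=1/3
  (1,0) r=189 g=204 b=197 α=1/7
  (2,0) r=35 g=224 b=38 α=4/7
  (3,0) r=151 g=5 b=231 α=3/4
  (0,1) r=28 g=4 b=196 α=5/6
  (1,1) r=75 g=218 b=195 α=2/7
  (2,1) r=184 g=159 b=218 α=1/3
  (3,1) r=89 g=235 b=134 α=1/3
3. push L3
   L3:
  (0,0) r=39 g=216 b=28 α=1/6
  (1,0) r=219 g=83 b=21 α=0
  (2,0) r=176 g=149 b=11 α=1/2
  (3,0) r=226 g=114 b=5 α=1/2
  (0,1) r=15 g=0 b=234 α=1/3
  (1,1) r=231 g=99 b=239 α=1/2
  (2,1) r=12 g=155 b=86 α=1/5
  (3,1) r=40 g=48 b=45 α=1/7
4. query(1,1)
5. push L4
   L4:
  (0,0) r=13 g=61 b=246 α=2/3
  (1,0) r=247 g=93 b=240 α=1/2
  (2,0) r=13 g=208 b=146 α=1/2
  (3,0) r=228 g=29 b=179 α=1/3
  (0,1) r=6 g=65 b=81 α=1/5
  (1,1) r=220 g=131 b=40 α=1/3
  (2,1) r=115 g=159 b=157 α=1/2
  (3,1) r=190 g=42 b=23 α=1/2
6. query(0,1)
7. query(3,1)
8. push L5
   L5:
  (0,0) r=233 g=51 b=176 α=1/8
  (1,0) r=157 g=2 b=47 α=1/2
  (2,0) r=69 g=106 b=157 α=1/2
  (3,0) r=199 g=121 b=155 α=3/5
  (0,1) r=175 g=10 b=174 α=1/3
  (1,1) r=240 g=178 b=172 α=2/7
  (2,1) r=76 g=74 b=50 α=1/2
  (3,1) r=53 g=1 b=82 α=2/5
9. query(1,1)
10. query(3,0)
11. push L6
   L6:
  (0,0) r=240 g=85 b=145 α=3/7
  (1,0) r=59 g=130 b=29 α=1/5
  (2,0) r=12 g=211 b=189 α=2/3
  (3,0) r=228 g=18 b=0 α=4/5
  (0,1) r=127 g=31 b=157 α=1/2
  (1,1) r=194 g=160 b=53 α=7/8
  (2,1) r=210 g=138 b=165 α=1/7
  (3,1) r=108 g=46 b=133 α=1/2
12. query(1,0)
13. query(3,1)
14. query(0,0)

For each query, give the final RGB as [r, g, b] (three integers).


(1,1) stack=L1,L2,L3; from [0,0,0]:
+L1 (α=2/3) → [38, 106, 274/3]
+L2 (α=2/7) → [340/7, 138, 2540/21]
+L3 (α=1/2) → [1957/14, 237/2, 7559/42]
= [140, 118, 180]

at x=0,y=1 over L1,L2,L3,L4:
after L1 α=1/4: [19, 205/4, 63/4]
after L2 α=5/6: [53/2, 95/8, 3983/24]
after L3 α=1/3: [68/3, 95/12, 6791/36]
after L4 α=1/5: [58/3, 58/3, 1504/9]
rounded: [19, 19, 167]

query (3,1) [L1,L2,L3,L4] — begin 0,0,0
L1 α=2/3: [58, 158, 110/3]
L2 α=1/3: [205/3, 551/3, 622/9]
L3 α=1/7: [450/7, 1150/7, 197/3]
L4 α=1/2: [890/7, 722/7, 133/3]
→ [127, 103, 44]

(1,1) stack=L1,L2,L3,L4,L5; from [0,0,0]:
+L1 (α=2/3) → [38, 106, 274/3]
+L2 (α=2/7) → [340/7, 138, 2540/21]
+L3 (α=1/2) → [1957/14, 237/2, 7559/42]
+L4 (α=1/3) → [3497/21, 368/3, 8399/63]
+L5 (α=2/7) → [27565/147, 2908/21, 63667/441]
rounded: [188, 138, 144]

(3,0) stack=L1,L2,L3,L4,L5; from [0,0,0]:
after L1 α=2/3: [350/3, 302/3, 66]
after L2 α=3/4: [1709/12, 347/12, 759/4]
after L3 α=1/2: [4421/24, 1715/24, 779/8]
after L4 α=1/3: [7157/36, 2063/36, 1495/12]
after L5 α=3/5: [17903/90, 8597/90, 857/6]
= [199, 96, 143]

(1,0) stack=L1,L2,L3,L4,L5,L6; from [0,0,0]:
after L1 α=3/4: [549/4, 45/4, 93/4]
after L2 α=1/7: [2025/14, 543/14, 673/14]
after L3 α=0: [2025/14, 543/14, 673/14]
after L4 α=1/2: [5483/28, 1845/28, 4033/28]
after L5 α=1/2: [9879/56, 1901/56, 5349/56]
after L6 α=1/5: [2141/14, 3721/70, 1151/14]
rounded: [153, 53, 82]

query (3,1) [L1,L2,L3,L4,L5,L6] — begin 0,0,0
after L1 α=2/3: [58, 158, 110/3]
after L2 α=1/3: [205/3, 551/3, 622/9]
after L3 α=1/7: [450/7, 1150/7, 197/3]
after L4 α=1/2: [890/7, 722/7, 133/3]
after L5 α=2/5: [3412/35, 436/7, 297/5]
after L6 α=1/2: [3596/35, 379/7, 481/5]
rounded: [103, 54, 96]

at x=0,y=0 over L1,L2,L3,L4,L5,L6:
after L1 α=6/7: [1104/7, 1086/7, 216/7]
after L2 α=1/3: [2474/21, 3691/21, 403/7]
after L3 α=1/6: [13189/126, 22991/126, 737/14]
after L4 α=2/3: [16465/378, 38363/378, 7625/42]
after L5 α=1/8: [29047/432, 41117/432, 8681/48]
after L6 α=3/7: [106807/756, 68657/756, 13901/84]
rounded: [141, 91, 165]


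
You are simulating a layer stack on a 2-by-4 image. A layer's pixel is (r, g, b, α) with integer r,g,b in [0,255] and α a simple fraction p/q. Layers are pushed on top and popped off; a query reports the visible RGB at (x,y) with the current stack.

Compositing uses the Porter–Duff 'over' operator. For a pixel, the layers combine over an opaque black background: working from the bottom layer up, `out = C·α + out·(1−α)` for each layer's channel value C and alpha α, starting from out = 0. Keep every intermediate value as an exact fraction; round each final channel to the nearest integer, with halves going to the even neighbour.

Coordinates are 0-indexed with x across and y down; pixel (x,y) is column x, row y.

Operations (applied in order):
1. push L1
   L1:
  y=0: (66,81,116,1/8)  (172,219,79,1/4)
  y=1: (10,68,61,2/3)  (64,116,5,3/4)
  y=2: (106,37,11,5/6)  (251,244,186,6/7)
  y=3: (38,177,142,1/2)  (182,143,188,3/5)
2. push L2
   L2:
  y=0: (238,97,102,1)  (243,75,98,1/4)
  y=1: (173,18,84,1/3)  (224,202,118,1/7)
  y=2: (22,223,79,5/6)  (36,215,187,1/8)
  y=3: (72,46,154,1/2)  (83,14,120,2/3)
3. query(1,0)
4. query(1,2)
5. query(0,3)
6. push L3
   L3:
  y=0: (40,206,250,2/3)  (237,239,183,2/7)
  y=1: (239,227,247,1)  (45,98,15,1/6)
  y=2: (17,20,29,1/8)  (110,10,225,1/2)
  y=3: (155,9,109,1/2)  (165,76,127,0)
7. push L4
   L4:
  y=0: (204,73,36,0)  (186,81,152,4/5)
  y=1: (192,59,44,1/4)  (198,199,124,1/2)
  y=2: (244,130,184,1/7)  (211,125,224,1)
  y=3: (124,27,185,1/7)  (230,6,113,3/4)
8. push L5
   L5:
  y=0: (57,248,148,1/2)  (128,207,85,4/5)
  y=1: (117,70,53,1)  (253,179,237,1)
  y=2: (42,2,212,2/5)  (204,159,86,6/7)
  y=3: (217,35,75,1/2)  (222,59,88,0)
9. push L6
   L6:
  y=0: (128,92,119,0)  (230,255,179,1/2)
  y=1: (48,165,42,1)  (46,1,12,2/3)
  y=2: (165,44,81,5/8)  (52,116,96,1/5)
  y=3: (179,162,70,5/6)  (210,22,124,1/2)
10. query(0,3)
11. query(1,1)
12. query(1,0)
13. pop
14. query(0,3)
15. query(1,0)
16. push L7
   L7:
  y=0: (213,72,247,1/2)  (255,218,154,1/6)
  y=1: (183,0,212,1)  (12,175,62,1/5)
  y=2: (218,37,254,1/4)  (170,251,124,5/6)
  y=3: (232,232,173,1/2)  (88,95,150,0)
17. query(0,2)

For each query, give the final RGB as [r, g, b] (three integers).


query (1,0) [L1,L2] — begin 0,0,0
+L1 (α=1/4) → [43, 219/4, 79/4]
+L2 (α=1/4) → [93, 957/16, 629/16]
= [93, 60, 39]

query (1,2) [L1,L2] — begin 0,0,0
L1 α=6/7: [1506/7, 1464/7, 1116/7]
L2 α=1/8: [771/4, 1679/8, 1303/8]
rounded: [193, 210, 163]

(0,3) stack=L1,L2; from [0,0,0]:
+L1 (α=1/2) → [19, 177/2, 71]
+L2 (α=1/2) → [91/2, 269/4, 225/2]
rounded: [46, 67, 112]

(0,3) stack=L1,L2,L3,L4,L5,L6; from [0,0,0]:
after L1 α=1/2: [19, 177/2, 71]
after L2 α=1/2: [91/2, 269/4, 225/2]
after L3 α=1/2: [401/4, 305/8, 443/4]
after L4 α=1/7: [1451/14, 1023/28, 1699/14]
after L5 α=1/2: [4489/28, 2003/56, 2749/28]
after L6 α=5/6: [29549/168, 47363/336, 4183/56]
rounded: [176, 141, 75]

at x=1,y=1 over L1,L2,L3,L4,L5,L6:
L1 α=3/4: [48, 87, 15/4]
L2 α=1/7: [512/7, 724/7, 281/14]
L3 α=1/6: [2875/42, 2153/21, 1615/84]
L4 α=1/2: [11191/84, 3166/21, 12031/168]
L5 α=1: [253, 179, 237]
L6 α=2/3: [115, 181/3, 87]
rounded: [115, 60, 87]

query (1,0) [L1,L2,L3,L4,L5,L6] — begin 0,0,0
L1 α=1/4: [43, 219/4, 79/4]
L2 α=1/4: [93, 957/16, 629/16]
L3 α=2/7: [939/7, 12433/112, 9001/112]
L4 α=4/5: [6147/35, 48721/560, 77097/560]
L5 α=4/5: [24067/175, 512401/2800, 267497/2800]
L6 α=1/2: [64317/350, 1226401/5600, 768697/5600]
→ [184, 219, 137]

query (0,3) [L1,L2,L3,L4,L5] — begin 0,0,0
+L1 (α=1/2) → [19, 177/2, 71]
+L2 (α=1/2) → [91/2, 269/4, 225/2]
+L3 (α=1/2) → [401/4, 305/8, 443/4]
+L4 (α=1/7) → [1451/14, 1023/28, 1699/14]
+L5 (α=1/2) → [4489/28, 2003/56, 2749/28]
= [160, 36, 98]

(1,0) stack=L1,L2,L3,L4,L5; from [0,0,0]:
+L1 (α=1/4) → [43, 219/4, 79/4]
+L2 (α=1/4) → [93, 957/16, 629/16]
+L3 (α=2/7) → [939/7, 12433/112, 9001/112]
+L4 (α=4/5) → [6147/35, 48721/560, 77097/560]
+L5 (α=4/5) → [24067/175, 512401/2800, 267497/2800]
rounded: [138, 183, 96]

at x=0,y=2 over L1,L2,L3,L4,L5,L7:
after L1 α=5/6: [265/3, 185/6, 55/6]
after L2 α=5/6: [595/18, 6875/36, 2425/36]
after L3 α=1/8: [4471/144, 48845/288, 18019/288]
after L4 α=1/7: [10327/168, 55085/336, 26851/336]
after L5 α=2/5: [15031/280, 55533/560, 74339/560]
after L7 α=1/4: [106133/1120, 187319/2240, 365257/2240]
rounded: [95, 84, 163]


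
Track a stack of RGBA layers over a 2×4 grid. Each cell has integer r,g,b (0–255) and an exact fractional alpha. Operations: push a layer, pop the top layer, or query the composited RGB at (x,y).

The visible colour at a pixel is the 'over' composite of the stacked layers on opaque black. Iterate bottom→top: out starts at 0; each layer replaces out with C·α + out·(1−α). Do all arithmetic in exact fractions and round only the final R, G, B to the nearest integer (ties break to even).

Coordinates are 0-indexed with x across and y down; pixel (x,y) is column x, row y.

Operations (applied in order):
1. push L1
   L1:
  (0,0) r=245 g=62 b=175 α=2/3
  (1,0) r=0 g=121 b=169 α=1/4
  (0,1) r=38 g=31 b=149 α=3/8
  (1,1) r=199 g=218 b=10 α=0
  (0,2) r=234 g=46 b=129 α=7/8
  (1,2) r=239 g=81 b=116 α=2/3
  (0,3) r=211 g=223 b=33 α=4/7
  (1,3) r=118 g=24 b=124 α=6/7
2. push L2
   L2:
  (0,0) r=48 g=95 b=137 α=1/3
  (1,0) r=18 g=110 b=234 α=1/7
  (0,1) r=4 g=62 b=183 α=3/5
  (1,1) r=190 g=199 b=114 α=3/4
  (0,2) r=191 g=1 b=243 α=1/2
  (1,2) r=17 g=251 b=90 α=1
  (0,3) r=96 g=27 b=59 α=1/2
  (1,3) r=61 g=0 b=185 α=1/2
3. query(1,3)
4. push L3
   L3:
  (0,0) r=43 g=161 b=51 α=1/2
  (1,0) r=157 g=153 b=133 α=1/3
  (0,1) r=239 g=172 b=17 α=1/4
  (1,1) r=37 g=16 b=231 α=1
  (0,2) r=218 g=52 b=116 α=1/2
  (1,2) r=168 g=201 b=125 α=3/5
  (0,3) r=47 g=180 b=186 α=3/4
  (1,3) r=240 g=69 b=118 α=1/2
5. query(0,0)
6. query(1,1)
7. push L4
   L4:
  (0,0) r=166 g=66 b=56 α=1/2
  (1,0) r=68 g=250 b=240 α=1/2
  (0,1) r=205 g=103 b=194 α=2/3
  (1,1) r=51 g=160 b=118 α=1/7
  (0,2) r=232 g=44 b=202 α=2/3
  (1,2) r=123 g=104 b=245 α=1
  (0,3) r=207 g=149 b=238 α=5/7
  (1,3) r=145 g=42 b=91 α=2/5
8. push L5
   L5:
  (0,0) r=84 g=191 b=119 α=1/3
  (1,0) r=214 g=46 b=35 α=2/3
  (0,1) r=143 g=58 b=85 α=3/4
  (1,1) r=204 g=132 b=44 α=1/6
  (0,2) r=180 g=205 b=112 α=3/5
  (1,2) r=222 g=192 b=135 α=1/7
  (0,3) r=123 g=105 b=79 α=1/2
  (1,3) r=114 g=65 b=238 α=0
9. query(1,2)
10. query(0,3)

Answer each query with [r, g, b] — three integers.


query (1,3) [L1,L2] — begin 0,0,0
+L1 (α=6/7) → [708/7, 144/7, 744/7]
+L2 (α=1/2) → [1135/14, 72/7, 2039/14]
= [81, 10, 146]

at x=0,y=0 over L1,L2,L3:
after L1 α=2/3: [490/3, 124/3, 350/3]
after L2 α=1/3: [1124/9, 533/9, 1111/9]
after L3 α=1/2: [1511/18, 991/9, 785/9]
→ [84, 110, 87]

(1,1) stack=L1,L2,L3; from [0,0,0]:
after L1 α=0: [0, 0, 0]
after L2 α=3/4: [285/2, 597/4, 171/2]
after L3 α=1: [37, 16, 231]
= [37, 16, 231]

query (1,2) [L1,L2,L3,L4,L5] — begin 0,0,0
L1 α=2/3: [478/3, 54, 232/3]
L2 α=1: [17, 251, 90]
L3 α=3/5: [538/5, 221, 111]
L4 α=1: [123, 104, 245]
L5 α=1/7: [960/7, 816/7, 1605/7]
= [137, 117, 229]

at x=0,y=3 over L1,L2,L3,L4,L5:
after L1 α=4/7: [844/7, 892/7, 132/7]
after L2 α=1/2: [758/7, 1081/14, 545/14]
after L3 α=3/4: [1745/28, 8641/56, 8357/56]
after L4 α=5/7: [16235/98, 29501/196, 41677/196]
after L5 α=1/2: [28289/196, 50081/392, 57161/392]
rounded: [144, 128, 146]


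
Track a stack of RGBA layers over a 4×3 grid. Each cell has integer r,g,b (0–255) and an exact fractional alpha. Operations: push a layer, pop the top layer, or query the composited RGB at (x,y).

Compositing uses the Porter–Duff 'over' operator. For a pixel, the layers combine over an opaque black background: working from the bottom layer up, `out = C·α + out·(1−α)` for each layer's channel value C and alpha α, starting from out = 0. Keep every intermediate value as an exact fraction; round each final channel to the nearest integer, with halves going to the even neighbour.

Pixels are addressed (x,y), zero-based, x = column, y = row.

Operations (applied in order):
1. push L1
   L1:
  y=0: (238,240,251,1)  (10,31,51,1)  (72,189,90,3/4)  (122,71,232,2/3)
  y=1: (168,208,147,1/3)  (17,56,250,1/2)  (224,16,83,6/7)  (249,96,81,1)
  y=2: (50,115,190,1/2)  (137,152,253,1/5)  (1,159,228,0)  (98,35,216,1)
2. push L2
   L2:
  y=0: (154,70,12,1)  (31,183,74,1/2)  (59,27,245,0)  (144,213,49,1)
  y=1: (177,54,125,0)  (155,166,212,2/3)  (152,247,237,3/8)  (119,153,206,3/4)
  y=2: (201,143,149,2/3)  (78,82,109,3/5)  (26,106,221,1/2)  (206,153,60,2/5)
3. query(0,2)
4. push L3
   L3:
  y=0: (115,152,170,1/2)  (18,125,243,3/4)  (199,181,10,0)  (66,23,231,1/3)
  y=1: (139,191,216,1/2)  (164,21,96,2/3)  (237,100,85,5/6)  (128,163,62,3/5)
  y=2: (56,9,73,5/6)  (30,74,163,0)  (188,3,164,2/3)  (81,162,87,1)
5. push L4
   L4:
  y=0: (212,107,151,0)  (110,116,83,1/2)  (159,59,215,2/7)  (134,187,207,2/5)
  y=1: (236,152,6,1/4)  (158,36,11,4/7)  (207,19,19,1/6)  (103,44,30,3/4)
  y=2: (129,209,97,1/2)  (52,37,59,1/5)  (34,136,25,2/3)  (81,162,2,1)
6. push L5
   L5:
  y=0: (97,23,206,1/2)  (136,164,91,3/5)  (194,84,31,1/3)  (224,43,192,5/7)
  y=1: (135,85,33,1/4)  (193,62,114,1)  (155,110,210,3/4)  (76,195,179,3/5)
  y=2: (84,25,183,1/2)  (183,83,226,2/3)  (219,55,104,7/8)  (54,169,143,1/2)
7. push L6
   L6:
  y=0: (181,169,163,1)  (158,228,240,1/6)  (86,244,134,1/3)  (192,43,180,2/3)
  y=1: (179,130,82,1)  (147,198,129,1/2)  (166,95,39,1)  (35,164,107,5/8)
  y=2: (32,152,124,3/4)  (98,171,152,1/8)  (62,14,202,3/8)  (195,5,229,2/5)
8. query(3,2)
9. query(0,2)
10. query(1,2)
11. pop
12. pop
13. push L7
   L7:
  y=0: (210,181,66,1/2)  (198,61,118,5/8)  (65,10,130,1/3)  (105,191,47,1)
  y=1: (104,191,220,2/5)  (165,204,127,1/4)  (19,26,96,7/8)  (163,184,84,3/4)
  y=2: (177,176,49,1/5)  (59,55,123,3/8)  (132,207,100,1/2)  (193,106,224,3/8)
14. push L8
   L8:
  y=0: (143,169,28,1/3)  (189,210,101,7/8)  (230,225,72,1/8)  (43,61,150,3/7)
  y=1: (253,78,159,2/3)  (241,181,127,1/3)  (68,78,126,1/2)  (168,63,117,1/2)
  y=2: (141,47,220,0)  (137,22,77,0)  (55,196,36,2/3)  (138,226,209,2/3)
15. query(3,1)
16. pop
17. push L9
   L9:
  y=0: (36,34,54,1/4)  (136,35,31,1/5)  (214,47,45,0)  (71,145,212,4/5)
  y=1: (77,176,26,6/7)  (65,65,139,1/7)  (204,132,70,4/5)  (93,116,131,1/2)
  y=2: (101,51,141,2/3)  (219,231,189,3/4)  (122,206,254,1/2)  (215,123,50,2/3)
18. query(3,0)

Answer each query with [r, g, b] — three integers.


at x=0,y=2 over L1,L2:
after L1 α=1/2: [25, 115/2, 95]
after L2 α=2/3: [427/3, 229/2, 131]
rounded: [142, 114, 131]

at x=3,y=2 over L1,L2,L3,L4,L5,L6:
L1 α=1: [98, 35, 216]
L2 α=2/5: [706/5, 411/5, 768/5]
L3 α=1: [81, 162, 87]
L4 α=1: [81, 162, 2]
L5 α=1/2: [135/2, 331/2, 145/2]
L6 α=2/5: [237/2, 1013/10, 1351/10]
= [118, 101, 135]

query (0,2) [L1,L2,L3,L4,L5,L6] — begin 0,0,0
after L1 α=1/2: [25, 115/2, 95]
after L2 α=2/3: [427/3, 229/2, 131]
after L3 α=5/6: [1267/18, 319/12, 248/3]
after L4 α=1/2: [3589/36, 2827/24, 539/6]
after L5 α=1/2: [6613/72, 3427/48, 1637/12]
after L6 α=3/4: [13525/288, 25315/192, 6101/48]
→ [47, 132, 127]

at x=1,y=2 over L1,L2,L3,L4,L5,L6:
after L1 α=1/5: [137/5, 152/5, 253/5]
after L2 α=3/5: [1444/25, 1534/25, 2141/25]
after L3 α=0: [1444/25, 1534/25, 2141/25]
after L4 α=1/5: [7076/125, 7061/125, 10039/125]
after L5 α=2/3: [52826/375, 27811/375, 66539/375]
after L6 α=1/8: [101633/750, 129401/1500, 522773/3000]
= [136, 86, 174]

(3,1) stack=L1,L2,L3,L4,L7,L8; from [0,0,0]:
+L1 (α=1) → [249, 96, 81]
+L2 (α=3/4) → [303/2, 555/4, 699/4]
+L3 (α=3/5) → [687/5, 1533/10, 1071/10]
+L4 (α=3/4) → [558/5, 2853/40, 1971/40]
+L7 (α=3/4) → [3003/20, 24933/160, 12051/160]
+L8 (α=1/2) → [6363/40, 35013/320, 30771/320]
→ [159, 109, 96]

at x=3,y=0 over L1,L2,L3,L4,L7,L9:
after L1 α=2/3: [244/3, 142/3, 464/3]
after L2 α=1: [144, 213, 49]
after L3 α=1/3: [118, 449/3, 329/3]
after L4 α=2/5: [622/5, 823/5, 743/5]
after L7 α=1: [105, 191, 47]
after L9 α=4/5: [389/5, 771/5, 179]
= [78, 154, 179]


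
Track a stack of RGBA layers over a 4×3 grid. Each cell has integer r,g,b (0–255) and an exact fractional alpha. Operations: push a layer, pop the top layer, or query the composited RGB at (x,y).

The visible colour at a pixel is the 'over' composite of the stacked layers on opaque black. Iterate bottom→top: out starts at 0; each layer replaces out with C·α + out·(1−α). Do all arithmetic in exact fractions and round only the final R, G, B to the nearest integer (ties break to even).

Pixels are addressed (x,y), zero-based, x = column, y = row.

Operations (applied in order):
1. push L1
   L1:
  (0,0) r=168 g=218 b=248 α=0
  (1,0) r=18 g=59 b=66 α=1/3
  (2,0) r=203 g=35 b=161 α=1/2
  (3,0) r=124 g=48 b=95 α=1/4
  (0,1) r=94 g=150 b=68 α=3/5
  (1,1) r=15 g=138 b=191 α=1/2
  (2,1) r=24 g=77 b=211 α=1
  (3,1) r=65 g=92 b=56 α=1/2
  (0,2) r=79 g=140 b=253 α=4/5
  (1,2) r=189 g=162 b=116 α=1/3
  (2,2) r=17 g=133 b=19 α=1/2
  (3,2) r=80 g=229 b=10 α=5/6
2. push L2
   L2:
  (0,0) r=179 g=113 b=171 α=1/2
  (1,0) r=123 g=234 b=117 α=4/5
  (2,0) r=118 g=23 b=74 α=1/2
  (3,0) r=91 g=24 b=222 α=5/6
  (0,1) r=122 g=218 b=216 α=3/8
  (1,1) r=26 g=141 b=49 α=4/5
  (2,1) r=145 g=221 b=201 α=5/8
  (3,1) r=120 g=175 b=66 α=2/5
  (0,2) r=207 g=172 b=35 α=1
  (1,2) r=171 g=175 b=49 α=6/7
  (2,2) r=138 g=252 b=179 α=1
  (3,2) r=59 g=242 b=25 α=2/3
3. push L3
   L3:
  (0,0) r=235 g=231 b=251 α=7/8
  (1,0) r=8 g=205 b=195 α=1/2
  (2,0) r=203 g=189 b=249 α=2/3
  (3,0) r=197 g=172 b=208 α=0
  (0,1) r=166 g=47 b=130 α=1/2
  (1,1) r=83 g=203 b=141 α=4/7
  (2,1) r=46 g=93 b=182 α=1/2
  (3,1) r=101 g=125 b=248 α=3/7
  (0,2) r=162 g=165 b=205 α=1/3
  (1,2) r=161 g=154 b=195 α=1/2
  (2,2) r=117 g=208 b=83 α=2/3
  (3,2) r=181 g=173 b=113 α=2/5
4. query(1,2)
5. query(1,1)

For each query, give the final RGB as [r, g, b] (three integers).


at x=1,y=2 over L1,L2,L3:
+L1 (α=1/3) → [63, 54, 116/3]
+L2 (α=6/7) → [1089/7, 1104/7, 998/21]
+L3 (α=1/2) → [1108/7, 1091/7, 5093/42]
rounded: [158, 156, 121]

query (1,1) [L1,L2,L3] — begin 0,0,0
+L1 (α=1/2) → [15/2, 69, 191/2]
+L2 (α=4/5) → [223/10, 633/5, 583/10]
+L3 (α=4/7) → [3989/70, 5959/35, 7389/70]
= [57, 170, 106]


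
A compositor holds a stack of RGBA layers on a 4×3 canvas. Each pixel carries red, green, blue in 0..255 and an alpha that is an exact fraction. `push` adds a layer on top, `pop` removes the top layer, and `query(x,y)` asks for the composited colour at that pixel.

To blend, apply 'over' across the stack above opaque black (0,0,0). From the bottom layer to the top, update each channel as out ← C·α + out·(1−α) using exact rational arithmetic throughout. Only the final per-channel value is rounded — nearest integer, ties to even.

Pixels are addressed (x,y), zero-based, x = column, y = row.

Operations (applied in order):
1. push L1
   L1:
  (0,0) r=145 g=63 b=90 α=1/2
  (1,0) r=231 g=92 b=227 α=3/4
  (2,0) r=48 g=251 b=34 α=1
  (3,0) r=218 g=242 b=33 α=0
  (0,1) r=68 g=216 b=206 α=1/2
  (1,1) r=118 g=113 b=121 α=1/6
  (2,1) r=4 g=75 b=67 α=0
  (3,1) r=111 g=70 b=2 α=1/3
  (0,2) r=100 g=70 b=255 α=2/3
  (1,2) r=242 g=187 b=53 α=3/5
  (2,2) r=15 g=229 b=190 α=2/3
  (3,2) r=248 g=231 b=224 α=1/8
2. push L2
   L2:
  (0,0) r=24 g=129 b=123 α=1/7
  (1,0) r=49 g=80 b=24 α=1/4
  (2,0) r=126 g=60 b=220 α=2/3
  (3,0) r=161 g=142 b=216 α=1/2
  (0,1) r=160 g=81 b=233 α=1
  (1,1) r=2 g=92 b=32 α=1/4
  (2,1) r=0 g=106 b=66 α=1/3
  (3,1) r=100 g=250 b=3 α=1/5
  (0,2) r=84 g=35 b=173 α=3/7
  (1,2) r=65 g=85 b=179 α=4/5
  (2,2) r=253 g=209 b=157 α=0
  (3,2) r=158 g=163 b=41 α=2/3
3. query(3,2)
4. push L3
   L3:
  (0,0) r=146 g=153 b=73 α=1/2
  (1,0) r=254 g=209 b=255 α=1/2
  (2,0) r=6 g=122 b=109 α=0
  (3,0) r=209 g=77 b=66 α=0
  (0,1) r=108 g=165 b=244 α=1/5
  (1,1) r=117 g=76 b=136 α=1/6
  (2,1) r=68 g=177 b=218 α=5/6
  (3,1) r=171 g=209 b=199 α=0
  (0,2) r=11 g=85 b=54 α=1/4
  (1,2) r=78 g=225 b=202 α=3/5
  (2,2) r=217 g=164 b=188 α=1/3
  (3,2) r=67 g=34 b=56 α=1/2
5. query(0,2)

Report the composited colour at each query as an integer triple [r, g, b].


query (3,2) [L1,L2] — begin 0,0,0
L1 α=1/8: [31, 231/8, 28]
L2 α=2/3: [347/3, 2839/24, 110/3]
rounded: [116, 118, 37]

(0,2) stack=L1,L2,L3; from [0,0,0]:
after L1 α=2/3: [200/3, 140/3, 170]
after L2 α=3/7: [1556/21, 125/3, 1199/7]
after L3 α=1/4: [1633/28, 105/2, 3975/28]
→ [58, 52, 142]


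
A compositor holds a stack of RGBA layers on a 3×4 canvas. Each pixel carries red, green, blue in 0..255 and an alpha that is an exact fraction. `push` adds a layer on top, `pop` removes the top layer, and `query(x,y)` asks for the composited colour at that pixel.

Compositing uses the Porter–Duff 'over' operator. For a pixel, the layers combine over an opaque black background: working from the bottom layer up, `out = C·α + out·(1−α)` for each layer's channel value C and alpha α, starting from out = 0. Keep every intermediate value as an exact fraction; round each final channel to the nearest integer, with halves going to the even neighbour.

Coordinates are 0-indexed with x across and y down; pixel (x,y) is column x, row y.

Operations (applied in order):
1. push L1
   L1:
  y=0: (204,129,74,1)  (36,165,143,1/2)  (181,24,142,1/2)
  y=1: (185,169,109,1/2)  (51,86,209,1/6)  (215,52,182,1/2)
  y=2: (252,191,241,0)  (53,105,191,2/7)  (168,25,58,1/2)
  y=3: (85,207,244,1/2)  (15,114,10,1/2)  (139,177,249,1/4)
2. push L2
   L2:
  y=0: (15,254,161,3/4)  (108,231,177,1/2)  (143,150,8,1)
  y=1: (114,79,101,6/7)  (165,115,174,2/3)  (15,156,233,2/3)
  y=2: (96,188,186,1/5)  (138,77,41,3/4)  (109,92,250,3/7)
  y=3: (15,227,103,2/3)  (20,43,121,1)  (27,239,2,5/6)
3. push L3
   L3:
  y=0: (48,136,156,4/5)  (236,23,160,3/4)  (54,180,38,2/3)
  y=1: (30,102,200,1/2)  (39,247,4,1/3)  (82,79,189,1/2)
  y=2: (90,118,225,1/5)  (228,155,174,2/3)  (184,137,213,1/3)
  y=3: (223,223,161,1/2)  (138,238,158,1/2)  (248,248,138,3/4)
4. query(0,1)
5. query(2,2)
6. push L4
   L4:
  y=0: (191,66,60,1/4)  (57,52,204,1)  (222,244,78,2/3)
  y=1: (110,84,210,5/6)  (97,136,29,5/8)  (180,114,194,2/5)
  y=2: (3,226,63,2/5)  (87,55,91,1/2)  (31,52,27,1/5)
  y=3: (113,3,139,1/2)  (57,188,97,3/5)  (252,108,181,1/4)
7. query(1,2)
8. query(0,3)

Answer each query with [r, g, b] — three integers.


(0,1) stack=L1,L2,L3; from [0,0,0]:
after L1 α=1/2: [185/2, 169/2, 109/2]
after L2 α=6/7: [1553/14, 1117/14, 1321/14]
after L3 α=1/2: [1973/28, 2545/28, 4121/28]
→ [70, 91, 147]

(2,2) stack=L1,L2,L3; from [0,0,0]:
after L1 α=1/2: [84, 25/2, 29]
after L2 α=3/7: [663/7, 326/7, 866/7]
after L3 α=1/3: [2614/21, 537/7, 3223/21]
rounded: [124, 77, 153]

(1,2) stack=L1,L2,L3,L4; from [0,0,0]:
+L1 (α=2/7) → [106/7, 30, 382/7]
+L2 (α=3/4) → [751/7, 261/4, 1243/28]
+L3 (α=2/3) → [3943/21, 1501/12, 10987/84]
+L4 (α=1/2) → [2885/21, 2161/24, 18631/168]
rounded: [137, 90, 111]

(0,3) stack=L1,L2,L3,L4; from [0,0,0]:
+L1 (α=1/2) → [85/2, 207/2, 122]
+L2 (α=2/3) → [145/6, 1115/6, 328/3]
+L3 (α=1/2) → [1483/12, 2453/12, 811/6]
+L4 (α=1/2) → [2839/24, 2489/24, 1645/12]
= [118, 104, 137]
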